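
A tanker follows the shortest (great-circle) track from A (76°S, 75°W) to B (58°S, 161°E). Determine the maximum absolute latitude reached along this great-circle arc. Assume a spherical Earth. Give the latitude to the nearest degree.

The great circle lies in the plane with unit normal n̂ = (p₁ × p₂)/|p₁ × p₂|.
Here n̂_z ≈ -0.161; the vertex latitude is φ_max = arccos|n̂_z| ≈ 80.7°.
Check via Clairaut: cos φ_max = |cos φ₁| · sin C = cos(76.0°)·sin(138.3°) ≈ 0.161, again giving ≈ 80.7°.

≈ 81°S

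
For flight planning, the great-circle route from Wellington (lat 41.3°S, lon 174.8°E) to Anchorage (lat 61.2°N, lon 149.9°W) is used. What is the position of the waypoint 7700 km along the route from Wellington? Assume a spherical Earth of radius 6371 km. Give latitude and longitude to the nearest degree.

≈ lat 26°N, lon 168°W

Write both endpoints as unit vectors p₁, p₂ with components (cos φ cos λ, cos φ sin λ, sin φ).
The central angle between the endpoints is δ = arccos(p₁·p₂) ≈ 1.858 rad (106.4°). The total great-circle distance is δ·R ≈ 1.858 × 6371 ≈ 11835 km, so the target fraction is f = 7700/11835 ≈ 0.651.
Interpolate at f ≈ 0.651 with slerp weights a = sin((1−f)δ)/sin δ ≈ 0.630, b = sin(fδ)/sin δ ≈ 0.975.
p = a·p₁ + b·p₂ ≈ (-0.878, -0.193, 0.438); φ = arcsin(p_z) ≈ 26.00°, λ = atan2(p_y, p_x) ≈ -167.62°.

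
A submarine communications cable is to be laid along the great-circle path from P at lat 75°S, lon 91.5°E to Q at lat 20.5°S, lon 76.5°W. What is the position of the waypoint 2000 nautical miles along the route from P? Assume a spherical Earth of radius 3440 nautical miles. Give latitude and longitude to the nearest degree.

≈ lat 71°S, lon 69°W

Write both endpoints as unit vectors p₁, p₂ with components (cos φ cos λ, cos φ sin λ, sin φ).
The central angle between the endpoints is δ = arccos(p₁·p₂) ≈ 1.469 rad (84.2°). The total great-circle distance is δ·R ≈ 1.469 × 3440 ≈ 5055 nmi, so the target fraction is f = 2000/5055 ≈ 0.396.
Interpolate at f ≈ 0.396 with slerp weights a = sin((1−f)δ)/sin δ ≈ 0.780, b = sin(fδ)/sin δ ≈ 0.552.
p = a·p₁ + b·p₂ ≈ (0.115, -0.301, -0.947); φ = arcsin(p_z) ≈ -71.19°, λ = atan2(p_y, p_x) ≈ -69.02°.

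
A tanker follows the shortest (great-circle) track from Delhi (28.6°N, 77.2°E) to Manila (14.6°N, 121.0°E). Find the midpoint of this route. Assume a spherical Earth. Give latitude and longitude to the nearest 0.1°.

≈ 23.1°N, 100.2°E

Convert each endpoint to a unit vector on the sphere (x = cos φ cos λ, y = cos φ sin λ, z = sin φ).
The central angle between the endpoints is δ = arccos(p₁·p₂) ≈ 0.747 rad (42.8°).
Interpolate at f = 1/2 with slerp weights a = sin((1−f)δ)/sin δ ≈ 0.537, b = sin(fδ)/sin δ ≈ 0.537.
p = a·p₁ + b·p₂ ≈ (-0.163, 0.905, 0.392); φ = arcsin(p_z) ≈ 23.11°, λ = atan2(p_y, p_x) ≈ 100.22°.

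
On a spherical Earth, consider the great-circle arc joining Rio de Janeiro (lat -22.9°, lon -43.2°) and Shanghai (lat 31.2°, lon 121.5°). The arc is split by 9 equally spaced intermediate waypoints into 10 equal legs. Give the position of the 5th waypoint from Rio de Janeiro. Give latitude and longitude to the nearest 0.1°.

Convert each endpoint to a unit vector on the sphere (x = cos φ cos λ, y = cos φ sin λ, z = sin φ).
The central angle between the endpoints is δ = arccos(p₁·p₂) ≈ 2.864 rad (164.1°).
Interpolate at f = 5/10 with slerp weights a = sin((1−f)δ)/sin δ ≈ 3.608, b = sin(fδ)/sin δ ≈ 3.608.
p = a·p₁ + b·p₂ ≈ (0.810, 0.356, 0.465); φ = arcsin(p_z) ≈ 27.72°, λ = atan2(p_y, p_x) ≈ 23.73°.

≈ lat 27.7°, lon 23.7°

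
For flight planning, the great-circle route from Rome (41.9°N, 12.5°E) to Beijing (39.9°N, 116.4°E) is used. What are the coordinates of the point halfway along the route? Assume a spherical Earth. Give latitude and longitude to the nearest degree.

Convert each endpoint to a unit vector on the sphere (x = cos φ cos λ, y = cos φ sin λ, z = sin φ).
The central angle between the endpoints is δ = arccos(p₁·p₂) ≈ 1.275 rad (73.1°).
Interpolate at f = 1/2 with slerp weights a = sin((1−f)δ)/sin δ ≈ 0.622, b = sin(fδ)/sin δ ≈ 0.622.
p = a·p₁ + b·p₂ ≈ (0.240, 0.528, 0.815); φ = arcsin(p_z) ≈ 54.56°, λ = atan2(p_y, p_x) ≈ 65.56°.

≈ 55°N, 66°E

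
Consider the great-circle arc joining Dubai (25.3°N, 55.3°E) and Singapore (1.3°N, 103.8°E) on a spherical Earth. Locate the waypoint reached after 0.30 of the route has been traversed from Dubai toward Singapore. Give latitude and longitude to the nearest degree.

The haversine formula gives a central angle δ ≈ 0.916 rad (52.5°) between the endpoints.
Interpolate at f = 0.30 with slerp weights a = sin((1−f)δ)/sin δ ≈ 0.754, b = sin(fδ)/sin δ ≈ 0.342.
p = a·p₁ + b·p₂ ≈ (0.307, 0.893, 0.330); φ = arcsin(p_z) ≈ 19.27°, λ = atan2(p_y, p_x) ≈ 71.05°.

≈ 19°N, 71°E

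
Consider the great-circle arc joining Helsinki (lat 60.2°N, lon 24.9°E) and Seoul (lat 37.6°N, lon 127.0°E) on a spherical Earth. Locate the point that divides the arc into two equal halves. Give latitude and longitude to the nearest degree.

Convert each endpoint to a unit vector on the sphere (x = cos φ cos λ, y = cos φ sin λ, z = sin φ).
The central angle between the endpoints is δ = arccos(p₁·p₂) ≈ 1.107 rad (63.5°).
Interpolate at f = 1/2 with slerp weights a = sin((1−f)δ)/sin δ ≈ 0.588, b = sin(fδ)/sin δ ≈ 0.588.
p = a·p₁ + b·p₂ ≈ (-0.015, 0.495, 0.869); φ = arcsin(p_z) ≈ 60.32°, λ = atan2(p_y, p_x) ≈ 91.77°.

≈ lat 60°N, lon 92°E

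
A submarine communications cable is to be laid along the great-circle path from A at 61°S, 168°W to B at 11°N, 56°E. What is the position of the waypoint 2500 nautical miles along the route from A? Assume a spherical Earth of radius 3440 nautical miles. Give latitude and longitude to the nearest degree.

≈ 58°S, 103°E

Write both endpoints as unit vectors p₁, p₂ with components (cos φ cos λ, cos φ sin λ, sin φ).
The central angle between the endpoints is δ = arccos(p₁·p₂) ≈ 2.105 rad (120.6°). The total great-circle distance is δ·R ≈ 2.105 × 3440 ≈ 7241 nmi, so the target fraction is f = 2500/7241 ≈ 0.345.
Interpolate at f ≈ 0.345 with slerp weights a = sin((1−f)δ)/sin δ ≈ 1.140, b = sin(fδ)/sin δ ≈ 0.772.
p = a·p₁ + b·p₂ ≈ (-0.117, 0.513, -0.850); φ = arcsin(p_z) ≈ -58.23°, λ = atan2(p_y, p_x) ≈ 102.84°.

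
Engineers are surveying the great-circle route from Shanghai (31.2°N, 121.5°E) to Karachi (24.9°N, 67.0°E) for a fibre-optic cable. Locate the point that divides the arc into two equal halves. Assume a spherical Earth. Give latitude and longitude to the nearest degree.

≈ (31°N, 93°E)

Convert each endpoint to a unit vector on the sphere (x = cos φ cos λ, y = cos φ sin λ, z = sin φ).
The central angle between the endpoints is δ = arccos(p₁·p₂) ≈ 0.838 rad (48.0°).
Interpolate at f = 1/2 with slerp weights a = sin((1−f)δ)/sin δ ≈ 0.547, b = sin(fδ)/sin δ ≈ 0.547.
p = a·p₁ + b·p₂ ≈ (-0.051, 0.856, 0.514); φ = arcsin(p_z) ≈ 30.93°, λ = atan2(p_y, p_x) ≈ 93.38°.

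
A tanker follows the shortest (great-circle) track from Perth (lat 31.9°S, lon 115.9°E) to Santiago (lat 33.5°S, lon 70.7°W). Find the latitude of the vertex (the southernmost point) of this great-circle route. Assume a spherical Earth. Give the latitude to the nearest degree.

The great circle lies in the plane with unit normal n̂ = (p₁ × p₂)/|p₁ × p₂|.
Here n̂_z ≈ +0.089; the vertex latitude is φ_max = arccos|n̂_z| ≈ 84.9°.

≈ 85°S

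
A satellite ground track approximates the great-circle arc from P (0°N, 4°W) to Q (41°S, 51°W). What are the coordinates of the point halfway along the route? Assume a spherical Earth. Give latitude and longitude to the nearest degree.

From cos δ = sin φ₁ sin φ₂ + cos φ₁ cos φ₂ cos Δλ, the central angle is δ ≈ 1.030 rad (59.0°).
Interpolate at f = 1/2 with slerp weights a = sin((1−f)δ)/sin δ ≈ 0.575, b = sin(fδ)/sin δ ≈ 0.575.
p = a·p₁ + b·p₂ ≈ (0.846, -0.377, -0.377); φ = arcsin(p_z) ≈ -22.14°, λ = atan2(p_y, p_x) ≈ -24.02°.

≈ (22°S, 24°W)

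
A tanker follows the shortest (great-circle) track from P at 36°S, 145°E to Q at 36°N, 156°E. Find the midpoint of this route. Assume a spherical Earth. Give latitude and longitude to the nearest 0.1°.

Convert each endpoint to a unit vector on the sphere (x = cos φ cos λ, y = cos φ sin λ, z = sin φ).
The central angle between the endpoints is δ = arccos(p₁·p₂) ≈ 1.269 rad (72.7°).
Interpolate at f = 1/2 with slerp weights a = sin((1−f)δ)/sin δ ≈ 0.621, b = sin(fδ)/sin δ ≈ 0.621.
p = a·p₁ + b·p₂ ≈ (-0.870, 0.492, 0.000); φ = arcsin(p_z) ≈ 0.00°, λ = atan2(p_y, p_x) ≈ 150.50°.

≈ 0.0°N, 150.5°E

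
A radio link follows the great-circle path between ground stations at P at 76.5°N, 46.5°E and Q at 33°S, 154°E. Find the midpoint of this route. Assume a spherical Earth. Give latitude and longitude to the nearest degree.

Convert each endpoint to a unit vector on the sphere (x = cos φ cos λ, y = cos φ sin λ, z = sin φ).
The central angle between the endpoints is δ = arccos(p₁·p₂) ≈ 2.200 rad (126.0°).
Interpolate at f = 1/2 with slerp weights a = sin((1−f)δ)/sin δ ≈ 1.102, b = sin(fδ)/sin δ ≈ 1.102.
p = a·p₁ + b·p₂ ≈ (-0.654, 0.592, 0.471); φ = arcsin(p_z) ≈ 28.13°, λ = atan2(p_y, p_x) ≈ 137.84°.

≈ 28°N, 138°E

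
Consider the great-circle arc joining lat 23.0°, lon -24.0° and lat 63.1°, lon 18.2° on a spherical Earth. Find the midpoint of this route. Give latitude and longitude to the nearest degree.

≈ lat 45°, lon -10°

The haversine formula gives a central angle δ ≈ 0.854 rad (48.9°) between the endpoints.
Interpolate at f = 1/2 with slerp weights a = sin((1−f)δ)/sin δ ≈ 0.549, b = sin(fδ)/sin δ ≈ 0.549.
p = a·p₁ + b·p₂ ≈ (0.698, -0.128, 0.705); φ = arcsin(p_z) ≈ 44.79°, λ = atan2(p_y, p_x) ≈ -10.39°.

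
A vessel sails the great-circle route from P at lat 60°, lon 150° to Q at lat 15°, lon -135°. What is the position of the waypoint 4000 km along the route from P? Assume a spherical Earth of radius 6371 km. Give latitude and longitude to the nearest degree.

Write both endpoints as unit vectors p₁, p₂ with components (cos φ cos λ, cos φ sin λ, sin φ).
The central angle between the endpoints is δ = arccos(p₁·p₂) ≈ 1.214 rad (69.6°). The total great-circle distance is δ·R ≈ 1.214 × 6371 ≈ 7735 km, so the target fraction is f = 4000/7735 ≈ 0.517.
Interpolate at f ≈ 0.517 with slerp weights a = sin((1−f)δ)/sin δ ≈ 0.590, b = sin(fδ)/sin δ ≈ 0.627.
p = a·p₁ + b·p₂ ≈ (-0.684, -0.281, 0.674); φ = arcsin(p_z) ≈ 42.34°, λ = atan2(p_y, p_x) ≈ -157.69°.

≈ lat 42°, lon -158°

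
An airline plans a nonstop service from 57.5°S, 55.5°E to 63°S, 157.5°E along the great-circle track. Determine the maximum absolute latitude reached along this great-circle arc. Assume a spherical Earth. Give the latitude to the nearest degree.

≈ 70°S

The great circle lies in the plane with unit normal n̂ = (p₁ × p₂)/|p₁ × p₂|.
Here n̂_z ≈ +0.334; the vertex latitude is φ_max = arccos|n̂_z| ≈ 70.5°.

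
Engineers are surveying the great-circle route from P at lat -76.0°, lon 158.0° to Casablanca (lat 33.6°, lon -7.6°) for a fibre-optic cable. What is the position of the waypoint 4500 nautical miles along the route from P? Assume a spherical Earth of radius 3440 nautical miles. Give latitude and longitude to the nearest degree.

≈ lat -28°, lon -3°

Convert each endpoint to a unit vector on the sphere (x = cos φ cos λ, y = cos φ sin λ, z = sin φ).
The central angle between the endpoints is δ = arccos(p₁·p₂) ≈ 2.392 rad (137.1°). The total great-circle distance is δ·R ≈ 2.392 × 3440 ≈ 8229 nmi, so the target fraction is f = 4500/8229 ≈ 0.547.
Interpolate at f ≈ 0.547 with slerp weights a = sin((1−f)δ)/sin δ ≈ 1.298, b = sin(fδ)/sin δ ≈ 1.418.
p = a·p₁ + b·p₂ ≈ (0.879, -0.039, -0.474); φ = arcsin(p_z) ≈ -28.33°, λ = atan2(p_y, p_x) ≈ -2.51°.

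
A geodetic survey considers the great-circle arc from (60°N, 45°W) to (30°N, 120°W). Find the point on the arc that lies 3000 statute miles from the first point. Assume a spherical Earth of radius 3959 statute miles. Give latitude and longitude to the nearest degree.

≈ (41°N, 110°W)

Write both endpoints as unit vectors p₁, p₂ with components (cos φ cos λ, cos φ sin λ, sin φ).
The central angle between the endpoints is δ = arccos(p₁·p₂) ≈ 0.994 rad (57.0°). The total great-circle distance is δ·R ≈ 0.994 × 3959 ≈ 3936 mi, so the target fraction is f = 3000/3936 ≈ 0.762.
Interpolate at f ≈ 0.762 with slerp weights a = sin((1−f)δ)/sin δ ≈ 0.280, b = sin(fδ)/sin δ ≈ 0.820.
p = a·p₁ + b·p₂ ≈ (-0.256, -0.714, 0.652); φ = arcsin(p_z) ≈ 40.69°, λ = atan2(p_y, p_x) ≈ -109.74°.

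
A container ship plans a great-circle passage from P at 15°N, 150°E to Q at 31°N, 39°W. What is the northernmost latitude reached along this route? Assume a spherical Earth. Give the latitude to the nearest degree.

≈ 80°N

The great circle lies in the plane with unit normal n̂ = (p₁ × p₂)/|p₁ × p₂|.
Here n̂_z ≈ +0.178; the vertex latitude is φ_max = arccos|n̂_z| ≈ 79.8°.
Check via Clairaut: cos φ_max = |cos φ₁| · sin C = cos(15.0°)·sin(10.6°) ≈ 0.178, again giving ≈ 79.8°.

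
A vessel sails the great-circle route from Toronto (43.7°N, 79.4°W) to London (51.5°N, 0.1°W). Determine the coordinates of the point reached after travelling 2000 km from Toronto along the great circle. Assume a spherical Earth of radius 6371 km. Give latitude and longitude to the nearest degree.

≈ 53°N, 56°W

Write both endpoints as unit vectors p₁, p₂ with components (cos φ cos λ, cos φ sin λ, sin φ).
The central angle between the endpoints is δ = arccos(p₁·p₂) ≈ 0.897 rad (51.4°). The total great-circle distance is δ·R ≈ 0.897 × 6371 ≈ 5712 km, so the target fraction is f = 2000/5712 ≈ 0.350.
Interpolate at f ≈ 0.350 with slerp weights a = sin((1−f)δ)/sin δ ≈ 0.704, b = sin(fδ)/sin δ ≈ 0.395.
p = a·p₁ + b·p₂ ≈ (0.340, -0.501, 0.796); φ = arcsin(p_z) ≈ 52.75°, λ = atan2(p_y, p_x) ≈ -55.86°.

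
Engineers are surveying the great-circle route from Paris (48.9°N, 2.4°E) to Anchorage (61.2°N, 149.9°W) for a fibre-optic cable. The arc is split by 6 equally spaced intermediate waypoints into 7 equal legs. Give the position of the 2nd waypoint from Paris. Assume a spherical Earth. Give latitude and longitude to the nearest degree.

≈ 67°N, 10°W

The haversine formula gives a central angle δ ≈ 1.181 rad (67.7°) between the endpoints.
Interpolate at f = 2/7 with slerp weights a = sin((1−f)δ)/sin δ ≈ 0.808, b = sin(fδ)/sin δ ≈ 0.358.
p = a·p₁ + b·p₂ ≈ (0.381, -0.064, 0.922); φ = arcsin(p_z) ≈ 67.25°, λ = atan2(p_y, p_x) ≈ -9.56°.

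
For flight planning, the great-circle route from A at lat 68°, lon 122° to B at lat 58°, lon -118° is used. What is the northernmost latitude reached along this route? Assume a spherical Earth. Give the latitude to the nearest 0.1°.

The great circle lies in the plane with unit normal n̂ = (p₁ × p₂)/|p₁ × p₂|.
Here n̂_z ≈ +0.237; the vertex latitude is φ_max = arccos|n̂_z| ≈ 76.3°.
Check via Clairaut: cos φ_max = |cos φ₁| · sin C = cos(68.0°)·sin(39.2°) ≈ 0.237, again giving ≈ 76.3°.

≈ 76.3°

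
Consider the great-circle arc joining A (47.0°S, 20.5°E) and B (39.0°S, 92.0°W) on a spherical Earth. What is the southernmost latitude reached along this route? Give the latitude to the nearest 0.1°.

≈ 59.6°S

The great circle lies in the plane with unit normal n̂ = (p₁ × p₂)/|p₁ × p₂|.
Here n̂_z ≈ -0.507; the vertex latitude is φ_max = arccos|n̂_z| ≈ 59.6°.
Check via Clairaut: cos φ_max = |cos φ₁| · sin C = cos(47.0°)·sin(132.0°) ≈ 0.507, again giving ≈ 59.6°.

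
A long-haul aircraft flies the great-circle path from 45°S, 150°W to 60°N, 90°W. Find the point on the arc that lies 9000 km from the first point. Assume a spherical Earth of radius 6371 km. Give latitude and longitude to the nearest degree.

≈ 30°N, 117°W

Write both endpoints as unit vectors p₁, p₂ with components (cos φ cos λ, cos φ sin λ, sin φ).
The central angle between the endpoints is δ = arccos(p₁·p₂) ≈ 2.021 rad (115.8°). The total great-circle distance is δ·R ≈ 2.021 × 6371 ≈ 12879 km, so the target fraction is f = 9000/12879 ≈ 0.699.
Interpolate at f ≈ 0.699 with slerp weights a = sin((1−f)δ)/sin δ ≈ 0.635, b = sin(fδ)/sin δ ≈ 1.097.
p = a·p₁ + b·p₂ ≈ (-0.389, -0.773, 0.501); φ = arcsin(p_z) ≈ 30.05°, λ = atan2(p_y, p_x) ≈ -116.71°.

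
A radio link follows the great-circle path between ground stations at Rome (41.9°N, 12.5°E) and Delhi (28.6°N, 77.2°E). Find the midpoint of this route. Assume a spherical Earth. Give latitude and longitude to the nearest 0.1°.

≈ 39.9°N, 47.8°E

Write both endpoints as unit vectors p₁, p₂ with components (cos φ cos λ, cos φ sin λ, sin φ).
The central angle between the endpoints is δ = arccos(p₁·p₂) ≈ 0.929 rad (53.2°).
Interpolate at f = 1/2 with slerp weights a = sin((1−f)δ)/sin δ ≈ 0.559, b = sin(fδ)/sin δ ≈ 0.559.
p = a·p₁ + b·p₂ ≈ (0.515, 0.569, 0.641); φ = arcsin(p_z) ≈ 39.88°, λ = atan2(p_y, p_x) ≈ 47.84°.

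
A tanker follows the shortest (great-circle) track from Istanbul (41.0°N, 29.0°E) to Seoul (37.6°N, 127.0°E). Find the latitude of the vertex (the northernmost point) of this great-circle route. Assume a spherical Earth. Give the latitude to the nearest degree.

≈ 51°N

The great circle lies in the plane with unit normal n̂ = (p₁ × p₂)/|p₁ × p₂|.
Here n̂_z ≈ +0.624; the vertex latitude is φ_max = arccos|n̂_z| ≈ 51.4°.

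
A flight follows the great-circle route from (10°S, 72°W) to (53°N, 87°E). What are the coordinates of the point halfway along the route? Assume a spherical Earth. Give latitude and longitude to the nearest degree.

≈ (53°N, 45°W)

From cos δ = sin φ₁ sin φ₂ + cos φ₁ cos φ₂ cos Δλ, the central angle is δ ≈ 2.335 rad (133.8°).
Interpolate at f = 1/2 with slerp weights a = sin((1−f)δ)/sin δ ≈ 1.274, b = sin(fδ)/sin δ ≈ 1.274.
p = a·p₁ + b·p₂ ≈ (0.428, -0.428, 0.796); φ = arcsin(p_z) ≈ 52.78°, λ = atan2(p_y, p_x) ≈ -44.98°.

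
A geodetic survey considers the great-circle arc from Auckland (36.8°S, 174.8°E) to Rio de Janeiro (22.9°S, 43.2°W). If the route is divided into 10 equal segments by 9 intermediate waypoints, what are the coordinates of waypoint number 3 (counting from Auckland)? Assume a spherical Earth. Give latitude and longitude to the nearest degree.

The haversine formula gives a central angle δ ≈ 1.926 rad (110.4°) between the endpoints.
Interpolate at f = 3/10 with slerp weights a = sin((1−f)δ)/sin δ ≈ 1.040, b = sin(fδ)/sin δ ≈ 0.583.
p = a·p₁ + b·p₂ ≈ (-0.438, -0.292, -0.850); φ = arcsin(p_z) ≈ -58.22°, λ = atan2(p_y, p_x) ≈ -146.34°.

≈ 58°S, 146°W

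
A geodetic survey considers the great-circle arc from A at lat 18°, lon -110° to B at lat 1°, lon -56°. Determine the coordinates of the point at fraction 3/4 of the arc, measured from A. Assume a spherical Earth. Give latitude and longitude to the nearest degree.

≈ lat 6°, lon -69°

Convert each endpoint to a unit vector on the sphere (x = cos φ cos λ, y = cos φ sin λ, z = sin φ).
The central angle between the endpoints is δ = arccos(p₁·p₂) ≈ 0.971 rad (55.6°).
Interpolate at f = 3/4 with slerp weights a = sin((1−f)δ)/sin δ ≈ 0.291, b = sin(fδ)/sin δ ≈ 0.806.
p = a·p₁ + b·p₂ ≈ (0.356, -0.929, 0.104); φ = arcsin(p_z) ≈ 5.97°, λ = atan2(p_y, p_x) ≈ -69.02°.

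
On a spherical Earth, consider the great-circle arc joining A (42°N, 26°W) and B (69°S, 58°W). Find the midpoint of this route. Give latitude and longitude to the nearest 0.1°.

≈ (14.0°S, 36.3°W)

From cos δ = sin φ₁ sin φ₂ + cos φ₁ cos φ₂ cos Δλ, the central angle is δ ≈ 1.981 rad (113.5°).
Interpolate at f = 1/2 with slerp weights a = sin((1−f)δ)/sin δ ≈ 0.912, b = sin(fδ)/sin δ ≈ 0.912.
p = a·p₁ + b·p₂ ≈ (0.782, -0.574, -0.241); φ = arcsin(p_z) ≈ -13.96°, λ = atan2(p_y, p_x) ≈ -36.28°.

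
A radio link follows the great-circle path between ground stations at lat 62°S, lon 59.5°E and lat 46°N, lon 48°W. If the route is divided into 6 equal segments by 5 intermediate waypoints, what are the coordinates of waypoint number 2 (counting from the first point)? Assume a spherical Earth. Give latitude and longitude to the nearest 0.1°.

≈ lat 32.7°S, lon 3.5°E

The haversine formula gives a central angle δ ≈ 2.394 rad (137.2°) between the endpoints.
Interpolate at f = 2/6 with slerp weights a = sin((1−f)δ)/sin δ ≈ 1.470, b = sin(fδ)/sin δ ≈ 1.053.
p = a·p₁ + b·p₂ ≈ (0.840, 0.051, -0.541); φ = arcsin(p_z) ≈ -32.73°, λ = atan2(p_y, p_x) ≈ 3.49°.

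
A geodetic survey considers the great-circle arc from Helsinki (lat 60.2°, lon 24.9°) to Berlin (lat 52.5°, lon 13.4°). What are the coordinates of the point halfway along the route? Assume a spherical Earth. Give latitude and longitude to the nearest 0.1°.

Convert each endpoint to a unit vector on the sphere (x = cos φ cos λ, y = cos φ sin λ, z = sin φ).
The central angle between the endpoints is δ = arccos(p₁·p₂) ≈ 0.174 rad (10.0°).
Interpolate at f = 1/2 with slerp weights a = sin((1−f)δ)/sin δ ≈ 0.502, b = sin(fδ)/sin δ ≈ 0.502.
p = a·p₁ + b·p₂ ≈ (0.523, 0.176, 0.834); φ = arcsin(p_z) ≈ 56.48°, λ = atan2(p_y, p_x) ≈ 18.57°.

≈ lat 56.5°, lon 18.6°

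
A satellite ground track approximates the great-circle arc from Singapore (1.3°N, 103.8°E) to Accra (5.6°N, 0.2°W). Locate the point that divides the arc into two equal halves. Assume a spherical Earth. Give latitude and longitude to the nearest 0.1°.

Write both endpoints as unit vectors p₁, p₂ with components (cos φ cos λ, cos φ sin λ, sin φ).
The central angle between the endpoints is δ = arccos(p₁·p₂) ≈ 1.812 rad (103.8°).
Interpolate at f = 1/2 with slerp weights a = sin((1−f)δ)/sin δ ≈ 0.810, b = sin(fδ)/sin δ ≈ 0.810.
p = a·p₁ + b·p₂ ≈ (0.613, 0.784, 0.097); φ = arcsin(p_z) ≈ 5.59°, λ = atan2(p_y, p_x) ≈ 51.97°.

≈ (5.6°N, 52.0°E)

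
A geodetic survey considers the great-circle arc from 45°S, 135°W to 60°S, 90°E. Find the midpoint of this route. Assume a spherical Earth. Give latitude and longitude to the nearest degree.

≈ 72°S, 180°E

Convert each endpoint to a unit vector on the sphere (x = cos φ cos λ, y = cos φ sin λ, z = sin φ).
The central angle between the endpoints is δ = arccos(p₁·p₂) ≈ 1.200 rad (68.8°).
Interpolate at f = 1/2 with slerp weights a = sin((1−f)δ)/sin δ ≈ 0.606, b = sin(fδ)/sin δ ≈ 0.606.
p = a·p₁ + b·p₂ ≈ (-0.303, 0.000, -0.953); φ = arcsin(p_z) ≈ -72.37°, λ = atan2(p_y, p_x) ≈ 180.00°.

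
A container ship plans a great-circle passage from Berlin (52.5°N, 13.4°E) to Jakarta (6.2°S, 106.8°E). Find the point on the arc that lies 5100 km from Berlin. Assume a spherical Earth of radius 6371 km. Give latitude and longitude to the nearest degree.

Convert each endpoint to a unit vector on the sphere (x = cos φ cos λ, y = cos φ sin λ, z = sin φ).
The central angle between the endpoints is δ = arccos(p₁·p₂) ≈ 1.693 rad (97.0°). The total great-circle distance is δ·R ≈ 1.693 × 6371 ≈ 10784 km, so the target fraction is f = 5100/10784 ≈ 0.473.
Interpolate at f ≈ 0.473 with slerp weights a = sin((1−f)δ)/sin δ ≈ 0.784, b = sin(fδ)/sin δ ≈ 0.723.
p = a·p₁ + b·p₂ ≈ (0.257, 0.799, 0.544); φ = arcsin(p_z) ≈ 32.96°, λ = atan2(p_y, p_x) ≈ 72.19°.

≈ (33°N, 72°E)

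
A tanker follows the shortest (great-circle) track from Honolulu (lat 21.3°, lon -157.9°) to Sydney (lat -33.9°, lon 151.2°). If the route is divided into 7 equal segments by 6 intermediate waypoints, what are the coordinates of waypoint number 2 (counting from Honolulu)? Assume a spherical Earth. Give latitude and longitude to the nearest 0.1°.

≈ lat 5.3°, lon -171.9°

The haversine formula gives a central angle δ ≈ 1.282 rad (73.4°) between the endpoints.
Interpolate at f = 2/7 with slerp weights a = sin((1−f)δ)/sin δ ≈ 0.827, b = sin(fδ)/sin δ ≈ 0.374.
p = a·p₁ + b·p₂ ≈ (-0.986, -0.141, 0.092); φ = arcsin(p_z) ≈ 5.29°, λ = atan2(p_y, p_x) ≈ -171.88°.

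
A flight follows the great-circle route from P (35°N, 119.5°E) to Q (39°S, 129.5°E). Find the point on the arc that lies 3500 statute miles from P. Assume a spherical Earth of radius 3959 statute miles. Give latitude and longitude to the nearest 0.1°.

≈ (15.3°S, 125.9°E)

The haversine formula gives a central angle δ ≈ 1.302 rad (74.6°) between the endpoints. The total great-circle distance is δ·R ≈ 1.302 × 3959 ≈ 5153 mi, so the target fraction is f = 3500/5153 ≈ 0.679.
Interpolate at f ≈ 0.679 with slerp weights a = sin((1−f)δ)/sin δ ≈ 0.421, b = sin(fδ)/sin δ ≈ 0.802.
p = a·p₁ + b·p₂ ≈ (-0.566, 0.781, -0.264); φ = arcsin(p_z) ≈ -15.28°, λ = atan2(p_y, p_x) ≈ 125.94°.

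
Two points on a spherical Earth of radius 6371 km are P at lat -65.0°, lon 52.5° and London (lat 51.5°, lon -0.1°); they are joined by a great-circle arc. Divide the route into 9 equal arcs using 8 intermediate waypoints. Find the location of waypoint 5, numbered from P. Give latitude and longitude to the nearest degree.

≈ lat -1°, lon 19°

Write both endpoints as unit vectors p₁, p₂ with components (cos φ cos λ, cos φ sin λ, sin φ).
The central angle between the endpoints is δ = arccos(p₁·p₂) ≈ 2.153 rad (123.3°).
Interpolate at f = 5/9 with slerp weights a = sin((1−f)δ)/sin δ ≈ 0.978, b = sin(fδ)/sin δ ≈ 1.114.
p = a·p₁ + b·p₂ ≈ (0.945, 0.327, -0.015); φ = arcsin(p_z) ≈ -0.86°, λ = atan2(p_y, p_x) ≈ 19.07°.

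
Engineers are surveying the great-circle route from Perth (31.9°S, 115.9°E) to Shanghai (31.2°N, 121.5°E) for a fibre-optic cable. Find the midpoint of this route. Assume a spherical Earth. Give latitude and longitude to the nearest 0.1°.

From cos δ = sin φ₁ sin φ₂ + cos φ₁ cos φ₂ cos Δλ, the central angle is δ ≈ 1.105 rad (63.3°).
Interpolate at f = 1/2 with slerp weights a = sin((1−f)δ)/sin δ ≈ 0.587, b = sin(fδ)/sin δ ≈ 0.587.
p = a·p₁ + b·p₂ ≈ (-0.480, 0.877, -0.006); φ = arcsin(p_z) ≈ -0.35°, λ = atan2(p_y, p_x) ≈ 118.71°.

≈ 0.4°S, 118.7°E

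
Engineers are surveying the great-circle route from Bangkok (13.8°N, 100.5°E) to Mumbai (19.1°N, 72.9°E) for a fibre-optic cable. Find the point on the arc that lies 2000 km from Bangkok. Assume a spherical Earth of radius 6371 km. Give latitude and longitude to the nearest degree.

Convert each endpoint to a unit vector on the sphere (x = cos φ cos λ, y = cos φ sin λ, z = sin φ).
The central angle between the endpoints is δ = arccos(p₁·p₂) ≈ 0.471 rad (27.0°). The total great-circle distance is δ·R ≈ 0.471 × 6371 ≈ 2998 km, so the target fraction is f = 2000/2998 ≈ 0.667.
Interpolate at f ≈ 0.667 with slerp weights a = sin((1−f)δ)/sin δ ≈ 0.344, b = sin(fδ)/sin δ ≈ 0.681.
p = a·p₁ + b·p₂ ≈ (0.128, 0.944, 0.305); φ = arcsin(p_z) ≈ 17.75°, λ = atan2(p_y, p_x) ≈ 82.26°.

≈ 18°N, 82°E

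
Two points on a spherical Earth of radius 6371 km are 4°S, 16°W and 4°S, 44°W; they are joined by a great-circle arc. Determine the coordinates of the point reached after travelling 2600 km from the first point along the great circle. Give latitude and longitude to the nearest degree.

≈ 4°S, 39°W

Write both endpoints as unit vectors p₁, p₂ with components (cos φ cos λ, cos φ sin λ, sin φ).
The central angle between the endpoints is δ = arccos(p₁·p₂) ≈ 0.487 rad (27.9°). The total great-circle distance is δ·R ≈ 0.487 × 6371 ≈ 3106 km, so the target fraction is f = 2600/3106 ≈ 0.837.
Interpolate at f ≈ 0.837 with slerp weights a = sin((1−f)δ)/sin δ ≈ 0.169, b = sin(fδ)/sin δ ≈ 0.847.
p = a·p₁ + b·p₂ ≈ (0.770, -0.634, -0.071); φ = arcsin(p_z) ≈ -4.07°, λ = atan2(p_y, p_x) ≈ -39.44°.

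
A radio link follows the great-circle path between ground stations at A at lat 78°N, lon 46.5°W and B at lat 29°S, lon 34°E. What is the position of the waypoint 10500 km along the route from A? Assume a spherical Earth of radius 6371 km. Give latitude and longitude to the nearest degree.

Write both endpoints as unit vectors p₁, p₂ with components (cos φ cos λ, cos φ sin λ, sin φ).
The central angle between the endpoints is δ = arccos(p₁·p₂) ≈ 2.031 rad (116.4°). The total great-circle distance is δ·R ≈ 2.031 × 6371 ≈ 12940 km, so the target fraction is f = 10500/12940 ≈ 0.811.
Interpolate at f ≈ 0.811 with slerp weights a = sin((1−f)δ)/sin δ ≈ 0.417, b = sin(fδ)/sin δ ≈ 1.113.
p = a·p₁ + b·p₂ ≈ (0.867, 0.481, -0.132); φ = arcsin(p_z) ≈ -7.56°, λ = atan2(p_y, p_x) ≈ 29.05°.

≈ lat 8°S, lon 29°E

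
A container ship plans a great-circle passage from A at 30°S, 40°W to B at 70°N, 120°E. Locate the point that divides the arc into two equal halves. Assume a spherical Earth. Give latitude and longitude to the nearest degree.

≈ 38°N, 28°W

The haversine formula gives a central angle δ ≈ 2.416 rad (138.4°) between the endpoints.
Interpolate at f = 1/2 with slerp weights a = sin((1−f)δ)/sin δ ≈ 1.409, b = sin(fδ)/sin δ ≈ 1.409.
p = a·p₁ + b·p₂ ≈ (0.694, -0.367, 0.620); φ = arcsin(p_z) ≈ 38.28°, λ = atan2(p_y, p_x) ≈ -27.88°.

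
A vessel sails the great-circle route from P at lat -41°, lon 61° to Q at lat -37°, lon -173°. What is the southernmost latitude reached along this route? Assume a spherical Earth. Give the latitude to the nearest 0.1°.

≈ -60.8°

The great circle lies in the plane with unit normal n̂ = (p₁ × p₂)/|p₁ × p₂|.
Here n̂_z ≈ +0.488; the vertex latitude is φ_max = arccos|n̂_z| ≈ 60.8°.
Check via Clairaut: cos φ_max = |cos φ₁| · sin C = cos(41.0°)·sin(139.7°) ≈ 0.488, again giving ≈ 60.8°.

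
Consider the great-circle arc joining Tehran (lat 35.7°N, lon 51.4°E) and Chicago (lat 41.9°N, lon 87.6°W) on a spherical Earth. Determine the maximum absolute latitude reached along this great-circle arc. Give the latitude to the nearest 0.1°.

≈ 66.6°N

The great circle lies in the plane with unit normal n̂ = (p₁ × p₂)/|p₁ × p₂|.
Here n̂_z ≈ -0.397; the vertex latitude is φ_max = arccos|n̂_z| ≈ 66.6°.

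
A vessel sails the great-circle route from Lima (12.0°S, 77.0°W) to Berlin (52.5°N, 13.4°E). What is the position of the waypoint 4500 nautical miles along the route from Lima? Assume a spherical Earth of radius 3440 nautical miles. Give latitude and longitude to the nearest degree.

From cos δ = sin φ₁ sin φ₂ + cos φ₁ cos φ₂ cos Δλ, the central angle is δ ≈ 1.741 rad (99.7°). The total great-circle distance is δ·R ≈ 1.741 × 3440 ≈ 5988 nmi, so the target fraction is f = 4500/5988 ≈ 0.751.
Interpolate at f ≈ 0.751 with slerp weights a = sin((1−f)δ)/sin δ ≈ 0.425, b = sin(fδ)/sin δ ≈ 0.980.
p = a·p₁ + b·p₂ ≈ (0.674, -0.267, 0.689); φ = arcsin(p_z) ≈ 43.54°, λ = atan2(p_y, p_x) ≈ -21.63°.

≈ (44°N, 22°W)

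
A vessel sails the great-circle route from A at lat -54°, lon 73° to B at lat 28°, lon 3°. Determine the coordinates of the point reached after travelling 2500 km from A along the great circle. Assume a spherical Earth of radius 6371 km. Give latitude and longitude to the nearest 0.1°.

≈ lat -38.9°, lon 48.4°

The haversine formula gives a central angle δ ≈ 1.775 rad (101.7°) between the endpoints. The total great-circle distance is δ·R ≈ 1.775 × 6371 ≈ 11305 km, so the target fraction is f = 2500/11305 ≈ 0.221.
Interpolate at f ≈ 0.221 with slerp weights a = sin((1−f)δ)/sin δ ≈ 1.003, b = sin(fδ)/sin δ ≈ 0.390.
p = a·p₁ + b·p₂ ≈ (0.517, 0.582, -0.628); φ = arcsin(p_z) ≈ -38.91°, λ = atan2(p_y, p_x) ≈ 48.39°.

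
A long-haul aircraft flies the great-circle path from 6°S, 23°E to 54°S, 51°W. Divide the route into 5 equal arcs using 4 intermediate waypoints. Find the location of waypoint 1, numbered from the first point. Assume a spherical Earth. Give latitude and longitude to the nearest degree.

≈ 18°S, 14°E

From cos δ = sin φ₁ sin φ₂ + cos φ₁ cos φ₂ cos Δλ, the central angle is δ ≈ 1.323 rad (75.8°).
Interpolate at f = 1/5 with slerp weights a = sin((1−f)δ)/sin δ ≈ 0.899, b = sin(fδ)/sin δ ≈ 0.270.
p = a·p₁ + b·p₂ ≈ (0.923, 0.226, -0.312); φ = arcsin(p_z) ≈ -18.19°, λ = atan2(p_y, p_x) ≈ 13.77°.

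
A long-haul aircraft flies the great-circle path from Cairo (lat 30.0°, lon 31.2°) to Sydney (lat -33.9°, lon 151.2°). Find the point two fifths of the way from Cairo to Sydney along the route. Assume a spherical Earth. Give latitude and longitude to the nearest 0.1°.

≈ lat 3.7°, lon 78.6°

Write both endpoints as unit vectors p₁, p₂ with components (cos φ cos λ, cos φ sin λ, sin φ).
The central angle between the endpoints is δ = arccos(p₁·p₂) ≈ 2.263 rad (129.7°).
Interpolate at f = 2/5 with slerp weights a = sin((1−f)δ)/sin δ ≈ 1.270, b = sin(fδ)/sin δ ≈ 1.022.
p = a·p₁ + b·p₂ ≈ (0.197, 0.978, 0.065); φ = arcsin(p_z) ≈ 3.72°, λ = atan2(p_y, p_x) ≈ 78.59°.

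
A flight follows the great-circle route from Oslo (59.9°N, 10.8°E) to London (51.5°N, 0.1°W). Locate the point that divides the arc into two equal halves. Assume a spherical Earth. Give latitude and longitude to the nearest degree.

≈ 56°N, 5°E

From cos δ = sin φ₁ sin φ₂ + cos φ₁ cos φ₂ cos Δλ, the central angle is δ ≈ 0.181 rad (10.4°).
Interpolate at f = 1/2 with slerp weights a = sin((1−f)δ)/sin δ ≈ 0.502, b = sin(fδ)/sin δ ≈ 0.502.
p = a·p₁ + b·p₂ ≈ (0.560, 0.047, 0.827); φ = arcsin(p_z) ≈ 55.82°, λ = atan2(p_y, p_x) ≈ 4.76°.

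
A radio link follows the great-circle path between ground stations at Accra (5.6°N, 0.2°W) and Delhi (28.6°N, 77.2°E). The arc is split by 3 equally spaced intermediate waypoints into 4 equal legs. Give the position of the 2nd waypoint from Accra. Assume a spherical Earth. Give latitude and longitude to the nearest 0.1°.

≈ 21.5°N, 35.6°E

Convert each endpoint to a unit vector on the sphere (x = cos φ cos λ, y = cos φ sin λ, z = sin φ).
The central angle between the endpoints is δ = arccos(p₁·p₂) ≈ 1.331 rad (76.3°).
Interpolate at f = 2/4 with slerp weights a = sin((1−f)δ)/sin δ ≈ 0.636, b = sin(fδ)/sin δ ≈ 0.636.
p = a·p₁ + b·p₂ ≈ (0.756, 0.542, 0.366); φ = arcsin(p_z) ≈ 21.49°, λ = atan2(p_y, p_x) ≈ 35.63°.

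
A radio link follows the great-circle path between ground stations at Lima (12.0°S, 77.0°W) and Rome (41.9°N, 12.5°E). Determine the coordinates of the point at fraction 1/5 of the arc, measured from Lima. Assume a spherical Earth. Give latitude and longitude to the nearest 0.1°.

≈ (1.1°N, 62.5°W)

Convert each endpoint to a unit vector on the sphere (x = cos φ cos λ, y = cos φ sin λ, z = sin φ).
The central angle between the endpoints is δ = arccos(p₁·p₂) ≈ 1.704 rad (97.6°).
Interpolate at f = 1/5 with slerp weights a = sin((1−f)δ)/sin δ ≈ 0.987, b = sin(fδ)/sin δ ≈ 0.337.
p = a·p₁ + b·p₂ ≈ (0.462, -0.887, 0.020); φ = arcsin(p_z) ≈ 1.14°, λ = atan2(p_y, p_x) ≈ -62.46°.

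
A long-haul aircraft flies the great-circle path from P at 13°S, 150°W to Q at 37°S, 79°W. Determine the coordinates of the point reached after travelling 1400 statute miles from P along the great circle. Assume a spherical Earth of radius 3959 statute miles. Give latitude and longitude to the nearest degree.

Convert each endpoint to a unit vector on the sphere (x = cos φ cos λ, y = cos φ sin λ, z = sin φ).
The central angle between the endpoints is δ = arccos(p₁·p₂) ≈ 1.172 rad (67.1°). The total great-circle distance is δ·R ≈ 1.172 × 3959 ≈ 4638 mi, so the target fraction is f = 1400/4638 ≈ 0.302.
Interpolate at f ≈ 0.302 with slerp weights a = sin((1−f)δ)/sin δ ≈ 0.792, b = sin(fδ)/sin δ ≈ 0.376.
p = a·p₁ + b·p₂ ≈ (-0.611, -0.681, -0.404); φ = arcsin(p_z) ≈ -23.85°, λ = atan2(p_y, p_x) ≈ -131.92°.

≈ 24°S, 132°W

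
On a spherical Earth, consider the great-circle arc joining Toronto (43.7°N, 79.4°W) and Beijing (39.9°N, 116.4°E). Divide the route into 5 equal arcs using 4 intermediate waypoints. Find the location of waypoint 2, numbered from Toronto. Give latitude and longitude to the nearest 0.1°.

From cos δ = sin φ₁ sin φ₂ + cos φ₁ cos φ₂ cos Δλ, the central angle is δ ≈ 1.661 rad (95.2°).
Interpolate at f = 2/5 with slerp weights a = sin((1−f)δ)/sin δ ≈ 0.843, b = sin(fδ)/sin δ ≈ 0.619.
p = a·p₁ + b·p₂ ≈ (-0.099, -0.174, 0.980); φ = arcsin(p_z) ≈ 78.46°, λ = atan2(p_y, p_x) ≈ -119.71°.

≈ (78.5°N, 119.7°W)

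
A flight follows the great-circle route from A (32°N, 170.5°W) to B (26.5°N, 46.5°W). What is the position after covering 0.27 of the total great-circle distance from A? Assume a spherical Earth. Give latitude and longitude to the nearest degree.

≈ (47°N, 140°W)

The haversine formula gives a central angle δ ≈ 1.760 rad (100.8°) between the endpoints.
Interpolate at f = 0.27 with slerp weights a = sin((1−f)δ)/sin δ ≈ 0.977, b = sin(fδ)/sin δ ≈ 0.466.
p = a·p₁ + b·p₂ ≈ (-0.530, -0.439, 0.725); φ = arcsin(p_z) ≈ 46.51°, λ = atan2(p_y, p_x) ≈ -140.36°.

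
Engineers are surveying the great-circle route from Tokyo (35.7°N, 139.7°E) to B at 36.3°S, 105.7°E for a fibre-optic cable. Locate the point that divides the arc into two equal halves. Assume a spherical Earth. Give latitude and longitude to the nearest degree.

≈ 0°N, 123°E

Write both endpoints as unit vectors p₁, p₂ with components (cos φ cos λ, cos φ sin λ, sin φ).
The central angle between the endpoints is δ = arccos(p₁·p₂) ≈ 1.372 rad (78.6°).
Interpolate at f = 1/2 with slerp weights a = sin((1−f)δ)/sin δ ≈ 0.646, b = sin(fδ)/sin δ ≈ 0.646.
p = a·p₁ + b·p₂ ≈ (-0.541, 0.841, -0.005); φ = arcsin(p_z) ≈ -0.31°, λ = atan2(p_y, p_x) ≈ 122.77°.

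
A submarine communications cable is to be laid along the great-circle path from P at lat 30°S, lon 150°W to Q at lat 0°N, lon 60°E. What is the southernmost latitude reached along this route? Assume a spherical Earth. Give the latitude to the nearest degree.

The great circle lies in the plane with unit normal n̂ = (p₁ × p₂)/|p₁ × p₂|.
Here n̂_z ≈ -0.655; the vertex latitude is φ_max = arccos|n̂_z| ≈ 49.1°.

≈ 49°S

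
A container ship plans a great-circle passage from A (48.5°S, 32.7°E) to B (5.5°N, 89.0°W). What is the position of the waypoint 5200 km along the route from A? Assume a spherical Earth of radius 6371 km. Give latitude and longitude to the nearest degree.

≈ (43°S, 37°W)

Convert each endpoint to a unit vector on the sphere (x = cos φ cos λ, y = cos φ sin λ, z = sin φ).
The central angle between the endpoints is δ = arccos(p₁·p₂) ≈ 2.002 rad (114.7°). The total great-circle distance is δ·R ≈ 2.002 × 6371 ≈ 12758 km, so the target fraction is f = 5200/12758 ≈ 0.408.
Interpolate at f ≈ 0.408 with slerp weights a = sin((1−f)δ)/sin δ ≈ 1.021, b = sin(fδ)/sin δ ≈ 0.802.
p = a·p₁ + b·p₂ ≈ (0.583, -0.433, -0.687); φ = arcsin(p_z) ≈ -43.43°, λ = atan2(p_y, p_x) ≈ -36.60°.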